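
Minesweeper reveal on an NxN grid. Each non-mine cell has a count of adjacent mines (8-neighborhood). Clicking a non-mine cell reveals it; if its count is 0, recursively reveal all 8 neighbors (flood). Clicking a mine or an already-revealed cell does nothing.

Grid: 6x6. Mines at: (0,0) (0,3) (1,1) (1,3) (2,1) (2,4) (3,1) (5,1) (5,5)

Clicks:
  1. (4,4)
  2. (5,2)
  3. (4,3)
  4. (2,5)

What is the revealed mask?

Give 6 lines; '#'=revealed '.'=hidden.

Answer: ......
......
.....#
..###.
..###.
..###.

Derivation:
Click 1 (4,4) count=1: revealed 1 new [(4,4)] -> total=1
Click 2 (5,2) count=1: revealed 1 new [(5,2)] -> total=2
Click 3 (4,3) count=0: revealed 7 new [(3,2) (3,3) (3,4) (4,2) (4,3) (5,3) (5,4)] -> total=9
Click 4 (2,5) count=1: revealed 1 new [(2,5)] -> total=10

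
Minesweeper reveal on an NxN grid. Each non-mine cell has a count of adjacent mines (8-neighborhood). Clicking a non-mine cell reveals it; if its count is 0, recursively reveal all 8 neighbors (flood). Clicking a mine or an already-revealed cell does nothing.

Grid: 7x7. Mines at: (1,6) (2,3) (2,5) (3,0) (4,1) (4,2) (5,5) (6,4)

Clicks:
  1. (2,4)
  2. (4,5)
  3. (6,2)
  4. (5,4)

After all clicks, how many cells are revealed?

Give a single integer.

Click 1 (2,4) count=2: revealed 1 new [(2,4)] -> total=1
Click 2 (4,5) count=1: revealed 1 new [(4,5)] -> total=2
Click 3 (6,2) count=0: revealed 8 new [(5,0) (5,1) (5,2) (5,3) (6,0) (6,1) (6,2) (6,3)] -> total=10
Click 4 (5,4) count=2: revealed 1 new [(5,4)] -> total=11

Answer: 11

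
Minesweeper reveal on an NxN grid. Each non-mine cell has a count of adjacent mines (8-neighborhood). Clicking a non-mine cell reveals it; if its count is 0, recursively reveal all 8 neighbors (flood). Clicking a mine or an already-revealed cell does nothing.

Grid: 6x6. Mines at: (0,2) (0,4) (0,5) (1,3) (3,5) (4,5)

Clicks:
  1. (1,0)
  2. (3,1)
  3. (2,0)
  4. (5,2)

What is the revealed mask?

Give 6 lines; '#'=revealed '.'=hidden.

Answer: ##....
###...
#####.
#####.
#####.
#####.

Derivation:
Click 1 (1,0) count=0: revealed 25 new [(0,0) (0,1) (1,0) (1,1) (1,2) (2,0) (2,1) (2,2) (2,3) (2,4) (3,0) (3,1) (3,2) (3,3) (3,4) (4,0) (4,1) (4,2) (4,3) (4,4) (5,0) (5,1) (5,2) (5,3) (5,4)] -> total=25
Click 2 (3,1) count=0: revealed 0 new [(none)] -> total=25
Click 3 (2,0) count=0: revealed 0 new [(none)] -> total=25
Click 4 (5,2) count=0: revealed 0 new [(none)] -> total=25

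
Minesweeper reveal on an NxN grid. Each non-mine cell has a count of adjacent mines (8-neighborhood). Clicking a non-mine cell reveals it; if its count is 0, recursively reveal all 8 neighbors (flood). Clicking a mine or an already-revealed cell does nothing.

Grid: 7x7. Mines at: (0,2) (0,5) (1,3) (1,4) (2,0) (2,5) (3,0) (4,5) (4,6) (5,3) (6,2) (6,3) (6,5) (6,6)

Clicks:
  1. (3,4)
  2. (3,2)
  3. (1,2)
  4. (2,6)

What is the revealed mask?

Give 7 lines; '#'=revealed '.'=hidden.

Click 1 (3,4) count=2: revealed 1 new [(3,4)] -> total=1
Click 2 (3,2) count=0: revealed 11 new [(2,1) (2,2) (2,3) (2,4) (3,1) (3,2) (3,3) (4,1) (4,2) (4,3) (4,4)] -> total=12
Click 3 (1,2) count=2: revealed 1 new [(1,2)] -> total=13
Click 4 (2,6) count=1: revealed 1 new [(2,6)] -> total=14

Answer: .......
..#....
.####.#
.####..
.####..
.......
.......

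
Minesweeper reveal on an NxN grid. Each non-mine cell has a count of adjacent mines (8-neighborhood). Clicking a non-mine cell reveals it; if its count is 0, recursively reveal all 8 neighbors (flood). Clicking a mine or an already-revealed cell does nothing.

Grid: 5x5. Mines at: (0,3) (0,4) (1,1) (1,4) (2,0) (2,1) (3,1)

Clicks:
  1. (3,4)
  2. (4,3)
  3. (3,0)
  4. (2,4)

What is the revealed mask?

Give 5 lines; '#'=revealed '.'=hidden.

Click 1 (3,4) count=0: revealed 9 new [(2,2) (2,3) (2,4) (3,2) (3,3) (3,4) (4,2) (4,3) (4,4)] -> total=9
Click 2 (4,3) count=0: revealed 0 new [(none)] -> total=9
Click 3 (3,0) count=3: revealed 1 new [(3,0)] -> total=10
Click 4 (2,4) count=1: revealed 0 new [(none)] -> total=10

Answer: .....
.....
..###
#.###
..###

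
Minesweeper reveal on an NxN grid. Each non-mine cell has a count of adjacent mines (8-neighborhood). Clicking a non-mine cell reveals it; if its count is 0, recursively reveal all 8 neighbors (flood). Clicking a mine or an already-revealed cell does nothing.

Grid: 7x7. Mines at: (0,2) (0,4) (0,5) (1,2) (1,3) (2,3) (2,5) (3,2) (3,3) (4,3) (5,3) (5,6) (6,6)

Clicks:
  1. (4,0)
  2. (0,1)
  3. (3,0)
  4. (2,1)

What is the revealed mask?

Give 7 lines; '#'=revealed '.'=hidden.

Click 1 (4,0) count=0: revealed 17 new [(0,0) (0,1) (1,0) (1,1) (2,0) (2,1) (3,0) (3,1) (4,0) (4,1) (4,2) (5,0) (5,1) (5,2) (6,0) (6,1) (6,2)] -> total=17
Click 2 (0,1) count=2: revealed 0 new [(none)] -> total=17
Click 3 (3,0) count=0: revealed 0 new [(none)] -> total=17
Click 4 (2,1) count=2: revealed 0 new [(none)] -> total=17

Answer: ##.....
##.....
##.....
##.....
###....
###....
###....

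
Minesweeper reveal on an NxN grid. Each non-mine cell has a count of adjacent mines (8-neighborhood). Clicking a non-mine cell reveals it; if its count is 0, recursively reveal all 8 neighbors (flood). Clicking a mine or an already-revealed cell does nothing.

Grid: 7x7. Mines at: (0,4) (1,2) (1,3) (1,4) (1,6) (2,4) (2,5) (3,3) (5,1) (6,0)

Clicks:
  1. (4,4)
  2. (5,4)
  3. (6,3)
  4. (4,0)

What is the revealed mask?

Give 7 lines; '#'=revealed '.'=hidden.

Click 1 (4,4) count=1: revealed 1 new [(4,4)] -> total=1
Click 2 (5,4) count=0: revealed 17 new [(3,4) (3,5) (3,6) (4,2) (4,3) (4,5) (4,6) (5,2) (5,3) (5,4) (5,5) (5,6) (6,2) (6,3) (6,4) (6,5) (6,6)] -> total=18
Click 3 (6,3) count=0: revealed 0 new [(none)] -> total=18
Click 4 (4,0) count=1: revealed 1 new [(4,0)] -> total=19

Answer: .......
.......
.......
....###
#.#####
..#####
..#####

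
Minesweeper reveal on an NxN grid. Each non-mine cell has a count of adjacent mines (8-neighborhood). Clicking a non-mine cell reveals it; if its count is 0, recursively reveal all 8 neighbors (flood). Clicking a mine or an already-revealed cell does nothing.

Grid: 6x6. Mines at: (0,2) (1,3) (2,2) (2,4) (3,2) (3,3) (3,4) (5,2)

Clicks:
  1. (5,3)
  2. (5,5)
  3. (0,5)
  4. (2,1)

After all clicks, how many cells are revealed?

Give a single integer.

Click 1 (5,3) count=1: revealed 1 new [(5,3)] -> total=1
Click 2 (5,5) count=0: revealed 5 new [(4,3) (4,4) (4,5) (5,4) (5,5)] -> total=6
Click 3 (0,5) count=0: revealed 4 new [(0,4) (0,5) (1,4) (1,5)] -> total=10
Click 4 (2,1) count=2: revealed 1 new [(2,1)] -> total=11

Answer: 11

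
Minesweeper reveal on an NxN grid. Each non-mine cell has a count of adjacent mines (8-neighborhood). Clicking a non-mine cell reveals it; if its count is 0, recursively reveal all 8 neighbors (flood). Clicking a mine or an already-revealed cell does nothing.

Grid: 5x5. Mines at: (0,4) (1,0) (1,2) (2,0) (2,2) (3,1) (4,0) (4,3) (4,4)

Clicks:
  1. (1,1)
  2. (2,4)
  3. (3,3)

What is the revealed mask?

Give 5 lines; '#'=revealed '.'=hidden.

Answer: .....
.#.##
...##
...##
.....

Derivation:
Click 1 (1,1) count=4: revealed 1 new [(1,1)] -> total=1
Click 2 (2,4) count=0: revealed 6 new [(1,3) (1,4) (2,3) (2,4) (3,3) (3,4)] -> total=7
Click 3 (3,3) count=3: revealed 0 new [(none)] -> total=7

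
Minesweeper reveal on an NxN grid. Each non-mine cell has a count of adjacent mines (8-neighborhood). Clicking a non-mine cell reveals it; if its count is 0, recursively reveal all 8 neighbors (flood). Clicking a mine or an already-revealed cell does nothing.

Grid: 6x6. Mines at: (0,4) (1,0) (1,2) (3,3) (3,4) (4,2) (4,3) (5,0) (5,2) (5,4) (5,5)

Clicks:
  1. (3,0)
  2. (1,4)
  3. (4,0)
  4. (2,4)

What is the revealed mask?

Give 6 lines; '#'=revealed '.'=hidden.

Answer: ......
....#.
##..#.
##....
##....
......

Derivation:
Click 1 (3,0) count=0: revealed 6 new [(2,0) (2,1) (3,0) (3,1) (4,0) (4,1)] -> total=6
Click 2 (1,4) count=1: revealed 1 new [(1,4)] -> total=7
Click 3 (4,0) count=1: revealed 0 new [(none)] -> total=7
Click 4 (2,4) count=2: revealed 1 new [(2,4)] -> total=8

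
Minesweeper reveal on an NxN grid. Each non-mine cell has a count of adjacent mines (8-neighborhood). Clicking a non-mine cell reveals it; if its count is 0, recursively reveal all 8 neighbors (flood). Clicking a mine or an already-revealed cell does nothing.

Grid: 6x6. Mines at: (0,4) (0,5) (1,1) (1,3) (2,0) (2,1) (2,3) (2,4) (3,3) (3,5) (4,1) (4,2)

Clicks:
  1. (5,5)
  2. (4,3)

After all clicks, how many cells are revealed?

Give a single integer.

Click 1 (5,5) count=0: revealed 6 new [(4,3) (4,4) (4,5) (5,3) (5,4) (5,5)] -> total=6
Click 2 (4,3) count=2: revealed 0 new [(none)] -> total=6

Answer: 6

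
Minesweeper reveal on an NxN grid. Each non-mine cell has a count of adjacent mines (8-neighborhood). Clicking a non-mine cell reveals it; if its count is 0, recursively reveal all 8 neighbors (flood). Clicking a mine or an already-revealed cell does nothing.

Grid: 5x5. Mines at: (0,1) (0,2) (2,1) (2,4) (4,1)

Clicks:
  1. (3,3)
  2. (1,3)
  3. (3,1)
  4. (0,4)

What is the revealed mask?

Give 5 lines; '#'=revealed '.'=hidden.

Answer: ...##
...##
.....
.#.#.
.....

Derivation:
Click 1 (3,3) count=1: revealed 1 new [(3,3)] -> total=1
Click 2 (1,3) count=2: revealed 1 new [(1,3)] -> total=2
Click 3 (3,1) count=2: revealed 1 new [(3,1)] -> total=3
Click 4 (0,4) count=0: revealed 3 new [(0,3) (0,4) (1,4)] -> total=6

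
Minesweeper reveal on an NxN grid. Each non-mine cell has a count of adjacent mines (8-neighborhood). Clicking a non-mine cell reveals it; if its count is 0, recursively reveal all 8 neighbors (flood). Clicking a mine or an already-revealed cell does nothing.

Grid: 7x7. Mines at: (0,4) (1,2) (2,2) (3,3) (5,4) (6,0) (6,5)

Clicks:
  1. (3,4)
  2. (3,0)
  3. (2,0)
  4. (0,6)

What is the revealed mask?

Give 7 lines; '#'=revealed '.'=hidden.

Answer: ##...##
##..###
##..###
###.###
#######
####.##
.###...

Derivation:
Click 1 (3,4) count=1: revealed 1 new [(3,4)] -> total=1
Click 2 (3,0) count=0: revealed 20 new [(0,0) (0,1) (1,0) (1,1) (2,0) (2,1) (3,0) (3,1) (3,2) (4,0) (4,1) (4,2) (4,3) (5,0) (5,1) (5,2) (5,3) (6,1) (6,2) (6,3)] -> total=21
Click 3 (2,0) count=0: revealed 0 new [(none)] -> total=21
Click 4 (0,6) count=0: revealed 15 new [(0,5) (0,6) (1,4) (1,5) (1,6) (2,4) (2,5) (2,6) (3,5) (3,6) (4,4) (4,5) (4,6) (5,5) (5,6)] -> total=36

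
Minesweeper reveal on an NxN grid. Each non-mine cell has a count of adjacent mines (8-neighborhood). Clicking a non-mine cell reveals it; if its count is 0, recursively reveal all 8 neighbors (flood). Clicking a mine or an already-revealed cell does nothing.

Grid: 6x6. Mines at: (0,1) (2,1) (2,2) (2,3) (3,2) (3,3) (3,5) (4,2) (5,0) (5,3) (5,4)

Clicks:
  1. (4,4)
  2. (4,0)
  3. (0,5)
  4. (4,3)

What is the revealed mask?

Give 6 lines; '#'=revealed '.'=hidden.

Click 1 (4,4) count=4: revealed 1 new [(4,4)] -> total=1
Click 2 (4,0) count=1: revealed 1 new [(4,0)] -> total=2
Click 3 (0,5) count=0: revealed 10 new [(0,2) (0,3) (0,4) (0,5) (1,2) (1,3) (1,4) (1,5) (2,4) (2,5)] -> total=12
Click 4 (4,3) count=5: revealed 1 new [(4,3)] -> total=13

Answer: ..####
..####
....##
......
#..##.
......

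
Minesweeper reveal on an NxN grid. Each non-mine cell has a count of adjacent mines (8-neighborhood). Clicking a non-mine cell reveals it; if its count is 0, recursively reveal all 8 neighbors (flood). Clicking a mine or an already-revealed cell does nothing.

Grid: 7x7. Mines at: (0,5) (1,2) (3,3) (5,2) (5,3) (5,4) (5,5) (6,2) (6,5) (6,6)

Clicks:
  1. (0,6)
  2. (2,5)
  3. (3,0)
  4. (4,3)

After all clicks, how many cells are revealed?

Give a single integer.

Answer: 31

Derivation:
Click 1 (0,6) count=1: revealed 1 new [(0,6)] -> total=1
Click 2 (2,5) count=0: revealed 12 new [(1,4) (1,5) (1,6) (2,4) (2,5) (2,6) (3,4) (3,5) (3,6) (4,4) (4,5) (4,6)] -> total=13
Click 3 (3,0) count=0: revealed 17 new [(0,0) (0,1) (1,0) (1,1) (2,0) (2,1) (2,2) (3,0) (3,1) (3,2) (4,0) (4,1) (4,2) (5,0) (5,1) (6,0) (6,1)] -> total=30
Click 4 (4,3) count=4: revealed 1 new [(4,3)] -> total=31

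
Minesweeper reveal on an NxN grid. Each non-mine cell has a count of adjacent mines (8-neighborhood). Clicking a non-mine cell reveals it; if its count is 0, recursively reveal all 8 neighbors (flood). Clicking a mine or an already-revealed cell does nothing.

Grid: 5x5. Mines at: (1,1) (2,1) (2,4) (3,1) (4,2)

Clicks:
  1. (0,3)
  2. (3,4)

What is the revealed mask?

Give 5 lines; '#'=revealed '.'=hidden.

Answer: ..###
..###
.....
....#
.....

Derivation:
Click 1 (0,3) count=0: revealed 6 new [(0,2) (0,3) (0,4) (1,2) (1,3) (1,4)] -> total=6
Click 2 (3,4) count=1: revealed 1 new [(3,4)] -> total=7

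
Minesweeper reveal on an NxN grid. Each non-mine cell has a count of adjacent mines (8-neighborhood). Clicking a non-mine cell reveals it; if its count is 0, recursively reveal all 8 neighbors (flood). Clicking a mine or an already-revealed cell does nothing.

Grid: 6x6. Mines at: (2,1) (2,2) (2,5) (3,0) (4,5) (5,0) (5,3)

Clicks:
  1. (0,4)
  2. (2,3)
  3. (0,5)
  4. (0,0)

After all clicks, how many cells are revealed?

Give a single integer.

Click 1 (0,4) count=0: revealed 12 new [(0,0) (0,1) (0,2) (0,3) (0,4) (0,5) (1,0) (1,1) (1,2) (1,3) (1,4) (1,5)] -> total=12
Click 2 (2,3) count=1: revealed 1 new [(2,3)] -> total=13
Click 3 (0,5) count=0: revealed 0 new [(none)] -> total=13
Click 4 (0,0) count=0: revealed 0 new [(none)] -> total=13

Answer: 13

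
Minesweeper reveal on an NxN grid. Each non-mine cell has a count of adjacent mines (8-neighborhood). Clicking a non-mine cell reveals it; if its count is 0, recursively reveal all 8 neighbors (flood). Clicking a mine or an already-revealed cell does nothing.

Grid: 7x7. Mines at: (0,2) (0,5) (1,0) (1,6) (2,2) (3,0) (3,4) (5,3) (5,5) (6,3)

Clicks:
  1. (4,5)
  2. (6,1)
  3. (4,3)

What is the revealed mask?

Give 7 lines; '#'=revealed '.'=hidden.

Click 1 (4,5) count=2: revealed 1 new [(4,5)] -> total=1
Click 2 (6,1) count=0: revealed 9 new [(4,0) (4,1) (4,2) (5,0) (5,1) (5,2) (6,0) (6,1) (6,2)] -> total=10
Click 3 (4,3) count=2: revealed 1 new [(4,3)] -> total=11

Answer: .......
.......
.......
.......
####.#.
###....
###....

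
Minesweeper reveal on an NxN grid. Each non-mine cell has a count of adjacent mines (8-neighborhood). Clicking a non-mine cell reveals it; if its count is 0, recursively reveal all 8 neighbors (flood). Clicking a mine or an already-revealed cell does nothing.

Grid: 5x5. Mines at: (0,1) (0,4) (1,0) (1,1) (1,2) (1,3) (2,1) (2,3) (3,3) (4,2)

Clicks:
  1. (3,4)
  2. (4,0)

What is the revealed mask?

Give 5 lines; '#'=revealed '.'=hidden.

Click 1 (3,4) count=2: revealed 1 new [(3,4)] -> total=1
Click 2 (4,0) count=0: revealed 4 new [(3,0) (3,1) (4,0) (4,1)] -> total=5

Answer: .....
.....
.....
##..#
##...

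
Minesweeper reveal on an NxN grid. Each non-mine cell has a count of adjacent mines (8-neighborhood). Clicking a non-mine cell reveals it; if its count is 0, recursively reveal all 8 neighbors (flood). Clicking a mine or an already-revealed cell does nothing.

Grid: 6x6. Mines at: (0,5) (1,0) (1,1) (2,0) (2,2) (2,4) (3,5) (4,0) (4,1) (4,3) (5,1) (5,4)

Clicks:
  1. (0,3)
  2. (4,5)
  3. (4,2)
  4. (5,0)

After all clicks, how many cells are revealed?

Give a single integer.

Answer: 9

Derivation:
Click 1 (0,3) count=0: revealed 6 new [(0,2) (0,3) (0,4) (1,2) (1,3) (1,4)] -> total=6
Click 2 (4,5) count=2: revealed 1 new [(4,5)] -> total=7
Click 3 (4,2) count=3: revealed 1 new [(4,2)] -> total=8
Click 4 (5,0) count=3: revealed 1 new [(5,0)] -> total=9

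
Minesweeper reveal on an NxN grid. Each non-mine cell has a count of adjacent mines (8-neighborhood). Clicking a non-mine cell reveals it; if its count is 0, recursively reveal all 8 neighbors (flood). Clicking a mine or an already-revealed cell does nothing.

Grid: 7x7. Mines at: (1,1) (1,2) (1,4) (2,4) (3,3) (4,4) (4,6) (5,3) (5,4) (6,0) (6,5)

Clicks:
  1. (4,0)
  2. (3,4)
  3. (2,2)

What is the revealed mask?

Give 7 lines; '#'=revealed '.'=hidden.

Click 1 (4,0) count=0: revealed 12 new [(2,0) (2,1) (2,2) (3,0) (3,1) (3,2) (4,0) (4,1) (4,2) (5,0) (5,1) (5,2)] -> total=12
Click 2 (3,4) count=3: revealed 1 new [(3,4)] -> total=13
Click 3 (2,2) count=3: revealed 0 new [(none)] -> total=13

Answer: .......
.......
###....
###.#..
###....
###....
.......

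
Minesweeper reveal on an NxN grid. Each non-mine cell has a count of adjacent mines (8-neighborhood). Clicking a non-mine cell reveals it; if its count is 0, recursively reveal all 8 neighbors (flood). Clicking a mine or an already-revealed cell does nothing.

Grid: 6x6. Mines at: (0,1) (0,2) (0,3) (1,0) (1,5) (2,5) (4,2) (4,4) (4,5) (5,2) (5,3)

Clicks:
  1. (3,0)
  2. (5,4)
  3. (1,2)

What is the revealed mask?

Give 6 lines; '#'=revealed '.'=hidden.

Click 1 (3,0) count=0: revealed 8 new [(2,0) (2,1) (3,0) (3,1) (4,0) (4,1) (5,0) (5,1)] -> total=8
Click 2 (5,4) count=3: revealed 1 new [(5,4)] -> total=9
Click 3 (1,2) count=3: revealed 1 new [(1,2)] -> total=10

Answer: ......
..#...
##....
##....
##....
##..#.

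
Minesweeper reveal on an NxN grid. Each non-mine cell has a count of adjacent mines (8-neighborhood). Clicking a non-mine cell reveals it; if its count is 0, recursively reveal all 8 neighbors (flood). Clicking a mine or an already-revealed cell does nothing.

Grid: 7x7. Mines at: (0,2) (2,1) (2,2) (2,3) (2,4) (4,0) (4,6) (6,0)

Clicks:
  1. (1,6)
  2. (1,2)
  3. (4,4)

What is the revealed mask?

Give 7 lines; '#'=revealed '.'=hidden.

Click 1 (1,6) count=0: revealed 12 new [(0,3) (0,4) (0,5) (0,6) (1,3) (1,4) (1,5) (1,6) (2,5) (2,6) (3,5) (3,6)] -> total=12
Click 2 (1,2) count=4: revealed 1 new [(1,2)] -> total=13
Click 3 (4,4) count=0: revealed 21 new [(3,1) (3,2) (3,3) (3,4) (4,1) (4,2) (4,3) (4,4) (4,5) (5,1) (5,2) (5,3) (5,4) (5,5) (5,6) (6,1) (6,2) (6,3) (6,4) (6,5) (6,6)] -> total=34

Answer: ...####
..#####
.....##
.######
.#####.
.######
.######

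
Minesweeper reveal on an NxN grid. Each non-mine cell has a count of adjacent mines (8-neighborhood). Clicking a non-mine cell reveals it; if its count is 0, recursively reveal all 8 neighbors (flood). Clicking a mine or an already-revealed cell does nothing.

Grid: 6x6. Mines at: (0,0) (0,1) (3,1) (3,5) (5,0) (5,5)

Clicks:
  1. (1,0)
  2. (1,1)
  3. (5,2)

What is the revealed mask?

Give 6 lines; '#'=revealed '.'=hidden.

Answer: ..####
######
..####
..###.
.####.
.####.

Derivation:
Click 1 (1,0) count=2: revealed 1 new [(1,0)] -> total=1
Click 2 (1,1) count=2: revealed 1 new [(1,1)] -> total=2
Click 3 (5,2) count=0: revealed 23 new [(0,2) (0,3) (0,4) (0,5) (1,2) (1,3) (1,4) (1,5) (2,2) (2,3) (2,4) (2,5) (3,2) (3,3) (3,4) (4,1) (4,2) (4,3) (4,4) (5,1) (5,2) (5,3) (5,4)] -> total=25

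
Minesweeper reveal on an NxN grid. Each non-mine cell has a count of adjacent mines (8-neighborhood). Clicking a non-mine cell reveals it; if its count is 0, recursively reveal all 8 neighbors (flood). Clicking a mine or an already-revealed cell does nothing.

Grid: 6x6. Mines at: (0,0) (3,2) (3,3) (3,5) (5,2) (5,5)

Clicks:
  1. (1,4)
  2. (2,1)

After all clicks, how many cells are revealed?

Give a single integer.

Answer: 15

Derivation:
Click 1 (1,4) count=0: revealed 15 new [(0,1) (0,2) (0,3) (0,4) (0,5) (1,1) (1,2) (1,3) (1,4) (1,5) (2,1) (2,2) (2,3) (2,4) (2,5)] -> total=15
Click 2 (2,1) count=1: revealed 0 new [(none)] -> total=15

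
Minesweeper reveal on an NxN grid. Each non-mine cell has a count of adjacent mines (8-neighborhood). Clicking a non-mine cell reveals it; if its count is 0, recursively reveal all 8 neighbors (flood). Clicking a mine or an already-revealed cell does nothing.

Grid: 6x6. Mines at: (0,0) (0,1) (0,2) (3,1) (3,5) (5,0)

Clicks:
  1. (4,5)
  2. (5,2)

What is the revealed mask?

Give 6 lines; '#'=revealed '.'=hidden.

Click 1 (4,5) count=1: revealed 1 new [(4,5)] -> total=1
Click 2 (5,2) count=0: revealed 23 new [(0,3) (0,4) (0,5) (1,2) (1,3) (1,4) (1,5) (2,2) (2,3) (2,4) (2,5) (3,2) (3,3) (3,4) (4,1) (4,2) (4,3) (4,4) (5,1) (5,2) (5,3) (5,4) (5,5)] -> total=24

Answer: ...###
..####
..####
..###.
.#####
.#####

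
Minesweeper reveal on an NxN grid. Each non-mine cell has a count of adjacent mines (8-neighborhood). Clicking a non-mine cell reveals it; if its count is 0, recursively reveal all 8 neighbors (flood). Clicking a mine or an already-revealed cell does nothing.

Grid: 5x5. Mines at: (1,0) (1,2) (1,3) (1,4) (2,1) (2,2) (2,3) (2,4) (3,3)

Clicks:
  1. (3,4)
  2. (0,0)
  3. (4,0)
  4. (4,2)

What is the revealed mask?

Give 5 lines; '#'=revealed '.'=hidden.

Click 1 (3,4) count=3: revealed 1 new [(3,4)] -> total=1
Click 2 (0,0) count=1: revealed 1 new [(0,0)] -> total=2
Click 3 (4,0) count=0: revealed 6 new [(3,0) (3,1) (3,2) (4,0) (4,1) (4,2)] -> total=8
Click 4 (4,2) count=1: revealed 0 new [(none)] -> total=8

Answer: #....
.....
.....
###.#
###..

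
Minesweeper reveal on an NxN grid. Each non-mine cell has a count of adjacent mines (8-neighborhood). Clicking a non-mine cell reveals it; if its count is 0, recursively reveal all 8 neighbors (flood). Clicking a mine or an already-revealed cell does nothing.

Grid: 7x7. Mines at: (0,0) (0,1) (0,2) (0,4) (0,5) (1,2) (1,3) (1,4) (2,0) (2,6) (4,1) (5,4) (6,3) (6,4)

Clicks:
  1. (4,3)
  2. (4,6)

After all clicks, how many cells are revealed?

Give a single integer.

Answer: 9

Derivation:
Click 1 (4,3) count=1: revealed 1 new [(4,3)] -> total=1
Click 2 (4,6) count=0: revealed 8 new [(3,5) (3,6) (4,5) (4,6) (5,5) (5,6) (6,5) (6,6)] -> total=9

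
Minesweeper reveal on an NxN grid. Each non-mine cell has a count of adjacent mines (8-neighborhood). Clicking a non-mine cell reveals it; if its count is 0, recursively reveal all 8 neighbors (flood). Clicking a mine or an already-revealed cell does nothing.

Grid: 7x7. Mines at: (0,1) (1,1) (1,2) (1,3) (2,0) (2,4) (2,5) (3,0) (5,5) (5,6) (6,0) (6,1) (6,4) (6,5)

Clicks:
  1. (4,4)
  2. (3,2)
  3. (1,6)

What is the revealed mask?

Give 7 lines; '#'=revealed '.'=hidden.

Answer: .......
......#
.###...
.####..
.####..
.####..
.......

Derivation:
Click 1 (4,4) count=1: revealed 1 new [(4,4)] -> total=1
Click 2 (3,2) count=0: revealed 14 new [(2,1) (2,2) (2,3) (3,1) (3,2) (3,3) (3,4) (4,1) (4,2) (4,3) (5,1) (5,2) (5,3) (5,4)] -> total=15
Click 3 (1,6) count=1: revealed 1 new [(1,6)] -> total=16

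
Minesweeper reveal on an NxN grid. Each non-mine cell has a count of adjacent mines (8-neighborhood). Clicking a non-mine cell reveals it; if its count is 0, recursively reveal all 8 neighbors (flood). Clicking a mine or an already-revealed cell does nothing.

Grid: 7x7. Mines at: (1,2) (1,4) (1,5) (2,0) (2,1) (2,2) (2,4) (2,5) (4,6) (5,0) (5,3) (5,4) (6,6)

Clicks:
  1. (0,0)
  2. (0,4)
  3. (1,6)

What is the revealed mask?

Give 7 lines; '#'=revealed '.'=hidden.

Click 1 (0,0) count=0: revealed 4 new [(0,0) (0,1) (1,0) (1,1)] -> total=4
Click 2 (0,4) count=2: revealed 1 new [(0,4)] -> total=5
Click 3 (1,6) count=2: revealed 1 new [(1,6)] -> total=6

Answer: ##..#..
##....#
.......
.......
.......
.......
.......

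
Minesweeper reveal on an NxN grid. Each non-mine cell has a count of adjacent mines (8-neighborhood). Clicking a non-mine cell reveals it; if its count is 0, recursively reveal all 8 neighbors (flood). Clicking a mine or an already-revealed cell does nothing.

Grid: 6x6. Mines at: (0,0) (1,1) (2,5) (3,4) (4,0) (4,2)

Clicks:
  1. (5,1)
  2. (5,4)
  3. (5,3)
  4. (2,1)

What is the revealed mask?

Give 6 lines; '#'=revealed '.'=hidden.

Answer: ......
......
.#....
......
...###
.#.###

Derivation:
Click 1 (5,1) count=2: revealed 1 new [(5,1)] -> total=1
Click 2 (5,4) count=0: revealed 6 new [(4,3) (4,4) (4,5) (5,3) (5,4) (5,5)] -> total=7
Click 3 (5,3) count=1: revealed 0 new [(none)] -> total=7
Click 4 (2,1) count=1: revealed 1 new [(2,1)] -> total=8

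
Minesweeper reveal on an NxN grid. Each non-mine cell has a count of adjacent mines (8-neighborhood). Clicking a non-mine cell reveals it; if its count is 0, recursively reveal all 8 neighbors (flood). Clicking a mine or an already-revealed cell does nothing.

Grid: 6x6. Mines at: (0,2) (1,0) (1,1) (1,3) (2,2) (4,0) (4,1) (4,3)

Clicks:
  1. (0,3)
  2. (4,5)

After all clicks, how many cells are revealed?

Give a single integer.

Click 1 (0,3) count=2: revealed 1 new [(0,3)] -> total=1
Click 2 (4,5) count=0: revealed 12 new [(0,4) (0,5) (1,4) (1,5) (2,4) (2,5) (3,4) (3,5) (4,4) (4,5) (5,4) (5,5)] -> total=13

Answer: 13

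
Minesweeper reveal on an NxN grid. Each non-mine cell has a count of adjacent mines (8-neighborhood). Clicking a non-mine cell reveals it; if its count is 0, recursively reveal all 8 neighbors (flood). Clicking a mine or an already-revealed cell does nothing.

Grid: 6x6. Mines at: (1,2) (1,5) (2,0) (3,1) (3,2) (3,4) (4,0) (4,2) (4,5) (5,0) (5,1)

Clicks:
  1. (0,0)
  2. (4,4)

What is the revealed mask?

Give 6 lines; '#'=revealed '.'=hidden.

Click 1 (0,0) count=0: revealed 4 new [(0,0) (0,1) (1,0) (1,1)] -> total=4
Click 2 (4,4) count=2: revealed 1 new [(4,4)] -> total=5

Answer: ##....
##....
......
......
....#.
......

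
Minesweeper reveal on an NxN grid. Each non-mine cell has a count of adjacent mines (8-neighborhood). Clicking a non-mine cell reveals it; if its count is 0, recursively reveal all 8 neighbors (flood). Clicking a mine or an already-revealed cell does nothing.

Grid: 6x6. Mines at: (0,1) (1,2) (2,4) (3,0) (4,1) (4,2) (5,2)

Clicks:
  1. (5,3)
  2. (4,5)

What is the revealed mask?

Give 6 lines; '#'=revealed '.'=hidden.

Click 1 (5,3) count=2: revealed 1 new [(5,3)] -> total=1
Click 2 (4,5) count=0: revealed 8 new [(3,3) (3,4) (3,5) (4,3) (4,4) (4,5) (5,4) (5,5)] -> total=9

Answer: ......
......
......
...###
...###
...###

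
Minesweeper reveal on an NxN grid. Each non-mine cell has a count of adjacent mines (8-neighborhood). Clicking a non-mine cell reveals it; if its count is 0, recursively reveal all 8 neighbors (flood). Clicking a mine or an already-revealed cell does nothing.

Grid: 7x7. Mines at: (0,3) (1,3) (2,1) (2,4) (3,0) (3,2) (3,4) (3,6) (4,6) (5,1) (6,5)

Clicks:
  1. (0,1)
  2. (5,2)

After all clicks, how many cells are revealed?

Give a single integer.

Answer: 7

Derivation:
Click 1 (0,1) count=0: revealed 6 new [(0,0) (0,1) (0,2) (1,0) (1,1) (1,2)] -> total=6
Click 2 (5,2) count=1: revealed 1 new [(5,2)] -> total=7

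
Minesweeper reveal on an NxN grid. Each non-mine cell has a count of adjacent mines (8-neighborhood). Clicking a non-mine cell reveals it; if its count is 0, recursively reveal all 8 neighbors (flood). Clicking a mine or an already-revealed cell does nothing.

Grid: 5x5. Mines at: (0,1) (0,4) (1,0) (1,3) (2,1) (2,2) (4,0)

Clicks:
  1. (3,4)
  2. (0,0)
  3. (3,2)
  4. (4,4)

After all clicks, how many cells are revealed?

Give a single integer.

Click 1 (3,4) count=0: revealed 10 new [(2,3) (2,4) (3,1) (3,2) (3,3) (3,4) (4,1) (4,2) (4,3) (4,4)] -> total=10
Click 2 (0,0) count=2: revealed 1 new [(0,0)] -> total=11
Click 3 (3,2) count=2: revealed 0 new [(none)] -> total=11
Click 4 (4,4) count=0: revealed 0 new [(none)] -> total=11

Answer: 11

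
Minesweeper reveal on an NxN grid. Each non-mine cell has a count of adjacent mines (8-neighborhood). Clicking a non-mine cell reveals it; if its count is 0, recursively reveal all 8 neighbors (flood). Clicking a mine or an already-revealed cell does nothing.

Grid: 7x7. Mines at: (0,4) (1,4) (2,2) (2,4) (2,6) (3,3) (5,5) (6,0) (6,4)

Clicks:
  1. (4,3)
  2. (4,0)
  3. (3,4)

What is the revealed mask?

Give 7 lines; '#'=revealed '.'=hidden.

Click 1 (4,3) count=1: revealed 1 new [(4,3)] -> total=1
Click 2 (4,0) count=0: revealed 23 new [(0,0) (0,1) (0,2) (0,3) (1,0) (1,1) (1,2) (1,3) (2,0) (2,1) (3,0) (3,1) (3,2) (4,0) (4,1) (4,2) (5,0) (5,1) (5,2) (5,3) (6,1) (6,2) (6,3)] -> total=24
Click 3 (3,4) count=2: revealed 1 new [(3,4)] -> total=25

Answer: ####...
####...
##.....
###.#..
####...
####...
.###...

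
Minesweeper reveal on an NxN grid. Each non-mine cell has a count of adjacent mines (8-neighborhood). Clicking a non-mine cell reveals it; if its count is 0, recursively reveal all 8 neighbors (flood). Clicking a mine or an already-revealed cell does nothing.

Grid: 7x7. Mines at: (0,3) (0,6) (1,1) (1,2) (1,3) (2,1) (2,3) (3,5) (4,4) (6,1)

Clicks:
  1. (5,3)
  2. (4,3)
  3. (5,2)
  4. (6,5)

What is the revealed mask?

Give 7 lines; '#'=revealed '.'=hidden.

Click 1 (5,3) count=1: revealed 1 new [(5,3)] -> total=1
Click 2 (4,3) count=1: revealed 1 new [(4,3)] -> total=2
Click 3 (5,2) count=1: revealed 1 new [(5,2)] -> total=3
Click 4 (6,5) count=0: revealed 10 new [(4,5) (4,6) (5,4) (5,5) (5,6) (6,2) (6,3) (6,4) (6,5) (6,6)] -> total=13

Answer: .......
.......
.......
.......
...#.##
..#####
..#####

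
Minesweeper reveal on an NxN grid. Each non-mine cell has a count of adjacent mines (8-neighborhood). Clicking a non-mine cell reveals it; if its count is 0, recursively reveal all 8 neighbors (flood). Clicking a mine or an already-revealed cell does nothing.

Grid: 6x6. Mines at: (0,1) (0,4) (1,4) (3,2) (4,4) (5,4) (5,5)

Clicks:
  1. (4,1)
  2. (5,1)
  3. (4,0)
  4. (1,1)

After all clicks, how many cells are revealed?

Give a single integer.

Answer: 14

Derivation:
Click 1 (4,1) count=1: revealed 1 new [(4,1)] -> total=1
Click 2 (5,1) count=0: revealed 13 new [(1,0) (1,1) (2,0) (2,1) (3,0) (3,1) (4,0) (4,2) (4,3) (5,0) (5,1) (5,2) (5,3)] -> total=14
Click 3 (4,0) count=0: revealed 0 new [(none)] -> total=14
Click 4 (1,1) count=1: revealed 0 new [(none)] -> total=14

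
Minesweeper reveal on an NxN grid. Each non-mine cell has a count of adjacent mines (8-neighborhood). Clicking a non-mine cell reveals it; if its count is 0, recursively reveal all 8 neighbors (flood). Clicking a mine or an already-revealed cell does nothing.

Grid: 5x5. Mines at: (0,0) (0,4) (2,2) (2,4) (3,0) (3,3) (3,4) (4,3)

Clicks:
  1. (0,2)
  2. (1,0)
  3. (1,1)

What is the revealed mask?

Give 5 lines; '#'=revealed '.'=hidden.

Click 1 (0,2) count=0: revealed 6 new [(0,1) (0,2) (0,3) (1,1) (1,2) (1,3)] -> total=6
Click 2 (1,0) count=1: revealed 1 new [(1,0)] -> total=7
Click 3 (1,1) count=2: revealed 0 new [(none)] -> total=7

Answer: .###.
####.
.....
.....
.....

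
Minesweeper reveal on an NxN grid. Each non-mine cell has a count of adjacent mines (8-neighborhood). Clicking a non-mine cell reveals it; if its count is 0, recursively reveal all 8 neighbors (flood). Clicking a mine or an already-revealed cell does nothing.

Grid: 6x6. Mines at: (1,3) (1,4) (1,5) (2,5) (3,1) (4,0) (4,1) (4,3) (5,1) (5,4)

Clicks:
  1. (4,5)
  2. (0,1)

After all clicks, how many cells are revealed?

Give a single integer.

Answer: 10

Derivation:
Click 1 (4,5) count=1: revealed 1 new [(4,5)] -> total=1
Click 2 (0,1) count=0: revealed 9 new [(0,0) (0,1) (0,2) (1,0) (1,1) (1,2) (2,0) (2,1) (2,2)] -> total=10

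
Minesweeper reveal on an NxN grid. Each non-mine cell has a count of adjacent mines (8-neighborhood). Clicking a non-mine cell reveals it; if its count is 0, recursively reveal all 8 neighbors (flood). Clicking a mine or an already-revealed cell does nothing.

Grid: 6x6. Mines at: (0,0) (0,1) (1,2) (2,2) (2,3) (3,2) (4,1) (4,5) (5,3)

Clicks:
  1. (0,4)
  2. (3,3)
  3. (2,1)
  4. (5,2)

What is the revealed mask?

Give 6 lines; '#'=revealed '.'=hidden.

Answer: ...###
...###
.#..##
...###
......
..#...

Derivation:
Click 1 (0,4) count=0: revealed 10 new [(0,3) (0,4) (0,5) (1,3) (1,4) (1,5) (2,4) (2,5) (3,4) (3,5)] -> total=10
Click 2 (3,3) count=3: revealed 1 new [(3,3)] -> total=11
Click 3 (2,1) count=3: revealed 1 new [(2,1)] -> total=12
Click 4 (5,2) count=2: revealed 1 new [(5,2)] -> total=13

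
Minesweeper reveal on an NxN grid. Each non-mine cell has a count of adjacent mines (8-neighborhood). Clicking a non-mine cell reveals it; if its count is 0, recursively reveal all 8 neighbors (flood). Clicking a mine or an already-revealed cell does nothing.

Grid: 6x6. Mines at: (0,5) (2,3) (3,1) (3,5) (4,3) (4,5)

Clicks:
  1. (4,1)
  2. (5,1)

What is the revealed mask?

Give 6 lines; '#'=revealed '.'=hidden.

Click 1 (4,1) count=1: revealed 1 new [(4,1)] -> total=1
Click 2 (5,1) count=0: revealed 5 new [(4,0) (4,2) (5,0) (5,1) (5,2)] -> total=6

Answer: ......
......
......
......
###...
###...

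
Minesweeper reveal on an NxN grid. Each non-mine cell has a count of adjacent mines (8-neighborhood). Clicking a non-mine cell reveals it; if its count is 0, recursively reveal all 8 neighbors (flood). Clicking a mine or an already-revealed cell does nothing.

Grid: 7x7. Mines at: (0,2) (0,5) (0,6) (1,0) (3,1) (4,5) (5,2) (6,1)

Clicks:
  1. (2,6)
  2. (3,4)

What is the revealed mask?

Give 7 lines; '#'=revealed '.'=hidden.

Click 1 (2,6) count=0: revealed 18 new [(1,2) (1,3) (1,4) (1,5) (1,6) (2,2) (2,3) (2,4) (2,5) (2,6) (3,2) (3,3) (3,4) (3,5) (3,6) (4,2) (4,3) (4,4)] -> total=18
Click 2 (3,4) count=1: revealed 0 new [(none)] -> total=18

Answer: .......
..#####
..#####
..#####
..###..
.......
.......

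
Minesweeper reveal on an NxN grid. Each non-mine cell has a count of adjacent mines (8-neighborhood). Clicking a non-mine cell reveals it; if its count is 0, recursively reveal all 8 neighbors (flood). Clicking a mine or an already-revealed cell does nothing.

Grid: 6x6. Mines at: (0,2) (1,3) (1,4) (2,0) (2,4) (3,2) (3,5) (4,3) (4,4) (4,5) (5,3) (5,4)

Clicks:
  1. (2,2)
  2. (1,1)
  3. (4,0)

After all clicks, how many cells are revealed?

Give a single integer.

Click 1 (2,2) count=2: revealed 1 new [(2,2)] -> total=1
Click 2 (1,1) count=2: revealed 1 new [(1,1)] -> total=2
Click 3 (4,0) count=0: revealed 8 new [(3,0) (3,1) (4,0) (4,1) (4,2) (5,0) (5,1) (5,2)] -> total=10

Answer: 10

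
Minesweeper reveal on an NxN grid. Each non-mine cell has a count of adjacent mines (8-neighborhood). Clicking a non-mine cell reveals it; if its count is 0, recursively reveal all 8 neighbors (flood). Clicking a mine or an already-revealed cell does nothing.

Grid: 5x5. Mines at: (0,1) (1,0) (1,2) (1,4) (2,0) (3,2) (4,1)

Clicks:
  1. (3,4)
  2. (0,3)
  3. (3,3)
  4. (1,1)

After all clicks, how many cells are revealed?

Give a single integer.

Click 1 (3,4) count=0: revealed 6 new [(2,3) (2,4) (3,3) (3,4) (4,3) (4,4)] -> total=6
Click 2 (0,3) count=2: revealed 1 new [(0,3)] -> total=7
Click 3 (3,3) count=1: revealed 0 new [(none)] -> total=7
Click 4 (1,1) count=4: revealed 1 new [(1,1)] -> total=8

Answer: 8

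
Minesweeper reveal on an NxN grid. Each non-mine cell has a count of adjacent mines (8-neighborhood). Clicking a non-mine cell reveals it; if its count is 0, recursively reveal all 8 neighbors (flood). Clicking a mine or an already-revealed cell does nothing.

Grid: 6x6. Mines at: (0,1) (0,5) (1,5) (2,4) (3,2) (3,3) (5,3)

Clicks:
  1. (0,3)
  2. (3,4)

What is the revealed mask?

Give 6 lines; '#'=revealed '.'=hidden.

Click 1 (0,3) count=0: revealed 6 new [(0,2) (0,3) (0,4) (1,2) (1,3) (1,4)] -> total=6
Click 2 (3,4) count=2: revealed 1 new [(3,4)] -> total=7

Answer: ..###.
..###.
......
....#.
......
......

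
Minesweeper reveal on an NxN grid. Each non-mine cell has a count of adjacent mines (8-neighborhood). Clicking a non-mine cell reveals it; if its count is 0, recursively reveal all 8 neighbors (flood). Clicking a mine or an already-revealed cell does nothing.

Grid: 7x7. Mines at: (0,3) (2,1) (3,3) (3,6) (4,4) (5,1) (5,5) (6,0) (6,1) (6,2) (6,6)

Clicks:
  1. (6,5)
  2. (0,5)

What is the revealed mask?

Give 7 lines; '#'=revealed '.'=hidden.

Answer: ....###
....###
....###
.......
.......
.......
.....#.

Derivation:
Click 1 (6,5) count=2: revealed 1 new [(6,5)] -> total=1
Click 2 (0,5) count=0: revealed 9 new [(0,4) (0,5) (0,6) (1,4) (1,5) (1,6) (2,4) (2,5) (2,6)] -> total=10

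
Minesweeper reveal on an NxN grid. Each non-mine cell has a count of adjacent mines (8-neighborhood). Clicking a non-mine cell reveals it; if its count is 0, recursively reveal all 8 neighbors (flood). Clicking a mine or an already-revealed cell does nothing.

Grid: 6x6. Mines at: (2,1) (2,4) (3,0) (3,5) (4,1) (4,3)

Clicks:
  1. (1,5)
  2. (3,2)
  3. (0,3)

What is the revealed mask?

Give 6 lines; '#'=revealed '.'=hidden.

Answer: ######
######
......
..#...
......
......

Derivation:
Click 1 (1,5) count=1: revealed 1 new [(1,5)] -> total=1
Click 2 (3,2) count=3: revealed 1 new [(3,2)] -> total=2
Click 3 (0,3) count=0: revealed 11 new [(0,0) (0,1) (0,2) (0,3) (0,4) (0,5) (1,0) (1,1) (1,2) (1,3) (1,4)] -> total=13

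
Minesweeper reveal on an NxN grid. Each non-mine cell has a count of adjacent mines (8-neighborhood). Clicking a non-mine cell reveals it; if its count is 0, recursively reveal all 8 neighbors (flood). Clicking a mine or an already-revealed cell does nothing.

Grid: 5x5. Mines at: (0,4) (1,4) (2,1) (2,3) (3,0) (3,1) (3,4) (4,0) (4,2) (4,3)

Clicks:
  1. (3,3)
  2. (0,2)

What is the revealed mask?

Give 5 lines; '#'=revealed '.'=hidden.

Click 1 (3,3) count=4: revealed 1 new [(3,3)] -> total=1
Click 2 (0,2) count=0: revealed 8 new [(0,0) (0,1) (0,2) (0,3) (1,0) (1,1) (1,2) (1,3)] -> total=9

Answer: ####.
####.
.....
...#.
.....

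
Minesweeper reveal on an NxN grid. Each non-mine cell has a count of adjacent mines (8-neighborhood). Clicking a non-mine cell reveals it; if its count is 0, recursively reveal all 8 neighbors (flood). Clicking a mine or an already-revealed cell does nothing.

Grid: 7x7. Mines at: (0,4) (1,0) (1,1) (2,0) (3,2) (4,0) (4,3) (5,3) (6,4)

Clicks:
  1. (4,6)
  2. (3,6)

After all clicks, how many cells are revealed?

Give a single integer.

Click 1 (4,6) count=0: revealed 22 new [(0,5) (0,6) (1,3) (1,4) (1,5) (1,6) (2,3) (2,4) (2,5) (2,6) (3,3) (3,4) (3,5) (3,6) (4,4) (4,5) (4,6) (5,4) (5,5) (5,6) (6,5) (6,6)] -> total=22
Click 2 (3,6) count=0: revealed 0 new [(none)] -> total=22

Answer: 22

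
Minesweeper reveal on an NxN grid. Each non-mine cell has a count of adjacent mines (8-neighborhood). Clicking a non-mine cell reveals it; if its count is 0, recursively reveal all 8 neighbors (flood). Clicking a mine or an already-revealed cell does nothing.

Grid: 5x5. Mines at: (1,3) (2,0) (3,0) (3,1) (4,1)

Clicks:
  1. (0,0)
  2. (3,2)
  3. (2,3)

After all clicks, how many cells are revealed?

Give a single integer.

Click 1 (0,0) count=0: revealed 6 new [(0,0) (0,1) (0,2) (1,0) (1,1) (1,2)] -> total=6
Click 2 (3,2) count=2: revealed 1 new [(3,2)] -> total=7
Click 3 (2,3) count=1: revealed 1 new [(2,3)] -> total=8

Answer: 8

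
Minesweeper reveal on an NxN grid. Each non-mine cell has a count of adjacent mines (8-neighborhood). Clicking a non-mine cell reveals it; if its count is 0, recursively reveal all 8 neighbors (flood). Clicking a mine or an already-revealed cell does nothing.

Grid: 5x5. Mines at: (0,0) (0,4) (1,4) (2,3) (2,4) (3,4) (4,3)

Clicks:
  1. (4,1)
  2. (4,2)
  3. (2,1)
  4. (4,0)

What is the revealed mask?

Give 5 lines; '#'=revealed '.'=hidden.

Answer: .....
###..
###..
###..
###..

Derivation:
Click 1 (4,1) count=0: revealed 12 new [(1,0) (1,1) (1,2) (2,0) (2,1) (2,2) (3,0) (3,1) (3,2) (4,0) (4,1) (4,2)] -> total=12
Click 2 (4,2) count=1: revealed 0 new [(none)] -> total=12
Click 3 (2,1) count=0: revealed 0 new [(none)] -> total=12
Click 4 (4,0) count=0: revealed 0 new [(none)] -> total=12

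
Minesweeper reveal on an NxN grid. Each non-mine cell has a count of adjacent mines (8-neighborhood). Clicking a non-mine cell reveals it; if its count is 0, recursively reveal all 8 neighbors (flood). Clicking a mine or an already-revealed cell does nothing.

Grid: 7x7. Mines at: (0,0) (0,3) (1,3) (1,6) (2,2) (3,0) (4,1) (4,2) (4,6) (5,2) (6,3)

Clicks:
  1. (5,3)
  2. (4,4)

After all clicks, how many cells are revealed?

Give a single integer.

Answer: 12

Derivation:
Click 1 (5,3) count=3: revealed 1 new [(5,3)] -> total=1
Click 2 (4,4) count=0: revealed 11 new [(2,3) (2,4) (2,5) (3,3) (3,4) (3,5) (4,3) (4,4) (4,5) (5,4) (5,5)] -> total=12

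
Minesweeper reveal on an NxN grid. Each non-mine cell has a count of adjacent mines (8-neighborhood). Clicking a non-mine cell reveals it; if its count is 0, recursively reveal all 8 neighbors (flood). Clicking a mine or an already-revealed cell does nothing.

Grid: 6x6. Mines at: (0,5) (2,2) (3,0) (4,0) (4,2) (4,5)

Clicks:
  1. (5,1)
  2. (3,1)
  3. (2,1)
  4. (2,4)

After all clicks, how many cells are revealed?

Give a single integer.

Click 1 (5,1) count=2: revealed 1 new [(5,1)] -> total=1
Click 2 (3,1) count=4: revealed 1 new [(3,1)] -> total=2
Click 3 (2,1) count=2: revealed 1 new [(2,1)] -> total=3
Click 4 (2,4) count=0: revealed 9 new [(1,3) (1,4) (1,5) (2,3) (2,4) (2,5) (3,3) (3,4) (3,5)] -> total=12

Answer: 12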